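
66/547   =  66/547 = 0.12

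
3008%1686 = 1322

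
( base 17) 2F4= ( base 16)345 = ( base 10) 837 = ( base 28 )11P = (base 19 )261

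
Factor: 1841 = 7^1  *263^1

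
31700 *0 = 0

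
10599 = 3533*3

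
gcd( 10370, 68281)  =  1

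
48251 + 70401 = 118652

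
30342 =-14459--44801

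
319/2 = 159 + 1/2 = 159.50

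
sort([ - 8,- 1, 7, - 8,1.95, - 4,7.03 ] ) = [  -  8 ,  -  8, - 4,-1,  1.95,7,7.03 ]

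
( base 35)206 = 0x998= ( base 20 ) 62g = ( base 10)2456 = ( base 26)3GC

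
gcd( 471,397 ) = 1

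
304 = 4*76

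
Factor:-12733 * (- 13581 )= 3^3*7^1*17^1*107^1 * 503^1 = 172926873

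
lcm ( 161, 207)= 1449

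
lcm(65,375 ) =4875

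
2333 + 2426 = 4759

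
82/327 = 82/327=   0.25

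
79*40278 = 3181962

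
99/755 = 99/755 =0.13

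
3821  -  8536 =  - 4715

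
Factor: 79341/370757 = 159/743 = 3^1*53^1*743^( - 1 )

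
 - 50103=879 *( - 57) 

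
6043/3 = 2014+1/3 = 2014.33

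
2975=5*595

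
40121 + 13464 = 53585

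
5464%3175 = 2289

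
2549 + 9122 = 11671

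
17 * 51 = 867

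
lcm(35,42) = 210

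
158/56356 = 79/28178 = 0.00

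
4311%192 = 87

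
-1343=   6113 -7456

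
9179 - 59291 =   -  50112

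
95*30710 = 2917450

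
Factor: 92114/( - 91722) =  - 46057/45861 = - 3^(-1 )  *  11^1*53^1*79^1*15287^( - 1) 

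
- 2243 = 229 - 2472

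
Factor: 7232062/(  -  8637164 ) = - 2^( - 1)*53^1*68227^1*2159291^( - 1)=- 3616031/4318582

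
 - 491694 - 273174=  - 764868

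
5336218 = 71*75158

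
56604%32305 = 24299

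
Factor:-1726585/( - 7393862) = 246655/1056266  =  2^( - 1 )*5^1 * 211^(-1)*2503^(-1)*49331^1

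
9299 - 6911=2388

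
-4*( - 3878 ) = 15512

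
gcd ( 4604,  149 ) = 1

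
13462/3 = 13462/3 = 4487.33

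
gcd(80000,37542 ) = 2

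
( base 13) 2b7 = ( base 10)488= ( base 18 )192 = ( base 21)125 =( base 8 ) 750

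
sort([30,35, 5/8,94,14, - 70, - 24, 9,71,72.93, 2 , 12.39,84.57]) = [ - 70, -24, 5/8,2, 9, 12.39, 14, 30,35, 71,72.93,84.57,94]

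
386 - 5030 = -4644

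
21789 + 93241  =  115030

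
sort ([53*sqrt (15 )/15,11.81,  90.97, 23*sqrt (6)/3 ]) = [ 11.81,53*sqrt( 15)/15 , 23*sqrt (6 )/3,  90.97]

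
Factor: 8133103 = 11^1*739373^1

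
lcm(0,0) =0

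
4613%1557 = 1499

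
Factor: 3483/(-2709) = -3^2*7^( - 1 ) = - 9/7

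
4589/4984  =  4589/4984 = 0.92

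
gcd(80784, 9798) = 6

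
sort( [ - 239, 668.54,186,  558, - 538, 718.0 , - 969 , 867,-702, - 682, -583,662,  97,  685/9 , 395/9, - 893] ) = [ - 969, - 893, - 702, - 682,-583, - 538,-239,395/9, 685/9,  97, 186,558,662,668.54,  718.0, 867 ] 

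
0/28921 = 0 =0.00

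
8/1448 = 1/181 = 0.01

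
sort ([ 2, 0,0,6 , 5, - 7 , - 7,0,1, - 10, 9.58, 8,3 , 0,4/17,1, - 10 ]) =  [-10, - 10, - 7, -7, 0,  0,0, 0, 4/17, 1, 1, 2, 3, 5,6, 8, 9.58 ] 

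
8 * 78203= 625624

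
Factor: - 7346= - 2^1*3673^1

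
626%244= 138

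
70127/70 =70127/70 = 1001.81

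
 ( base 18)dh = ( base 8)373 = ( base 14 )13D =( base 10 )251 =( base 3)100022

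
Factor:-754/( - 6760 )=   29/260 = 2^( - 2 )*5^( - 1)* 13^ ( - 1 )*29^1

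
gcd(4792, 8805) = 1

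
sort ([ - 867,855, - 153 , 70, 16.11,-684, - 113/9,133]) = [-867, - 684, - 153, - 113/9,16.11,70, 133,  855]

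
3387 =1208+2179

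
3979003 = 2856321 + 1122682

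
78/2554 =39/1277 =0.03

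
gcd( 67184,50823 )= 1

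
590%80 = 30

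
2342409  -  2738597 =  - 396188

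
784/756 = 1 + 1/27 =1.04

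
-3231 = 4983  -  8214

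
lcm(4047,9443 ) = 28329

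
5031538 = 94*53527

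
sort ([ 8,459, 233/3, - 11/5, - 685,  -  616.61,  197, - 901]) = [ - 901, - 685, - 616.61, - 11/5,  8,233/3,197,459] 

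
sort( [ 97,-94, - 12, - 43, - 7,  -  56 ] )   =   [-94, - 56,-43, - 12,- 7,  97 ]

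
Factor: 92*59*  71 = 385388 = 2^2 * 23^1*59^1*71^1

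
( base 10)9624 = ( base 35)7TY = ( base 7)40026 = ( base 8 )22630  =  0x2598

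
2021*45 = 90945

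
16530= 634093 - 617563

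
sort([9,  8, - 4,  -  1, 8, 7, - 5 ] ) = [ - 5,  -  4,  -  1,  7, 8,8,9 ] 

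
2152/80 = 26 + 9/10 = 26.90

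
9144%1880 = 1624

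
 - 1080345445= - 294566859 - 785778586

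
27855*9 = 250695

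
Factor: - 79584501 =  - 3^1 * 4919^1*5393^1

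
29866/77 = 387 + 67/77 = 387.87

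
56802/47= 56802/47 =1208.55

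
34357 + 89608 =123965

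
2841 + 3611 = 6452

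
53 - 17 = 36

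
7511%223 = 152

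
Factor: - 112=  -2^4*7^1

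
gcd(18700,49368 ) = 748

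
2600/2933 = 2600/2933  =  0.89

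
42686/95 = 449 + 31/95 = 449.33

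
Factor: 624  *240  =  149760 = 2^8*3^2*5^1*13^1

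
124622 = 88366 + 36256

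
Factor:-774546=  - 2^1*3^1*167^1*773^1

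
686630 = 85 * 8078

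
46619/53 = 46619/53 = 879.60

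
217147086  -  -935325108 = 1152472194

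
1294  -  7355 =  -6061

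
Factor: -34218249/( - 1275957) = 3^( - 1) * 13^1* 199^1*4409^1 *141773^ (  -  1)   =  11406083/425319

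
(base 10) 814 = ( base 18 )294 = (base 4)30232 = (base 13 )4a8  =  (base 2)1100101110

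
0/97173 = 0 = 0.00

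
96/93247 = 96/93247 = 0.00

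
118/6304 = 59/3152   =  0.02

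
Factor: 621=3^3*23^1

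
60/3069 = 20/1023  =  0.02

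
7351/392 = 18  +  295/392 = 18.75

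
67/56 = 67/56 =1.20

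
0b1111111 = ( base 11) 106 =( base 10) 127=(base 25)52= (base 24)57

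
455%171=113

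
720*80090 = 57664800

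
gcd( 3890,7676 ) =2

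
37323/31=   1203 + 30/31 = 1203.97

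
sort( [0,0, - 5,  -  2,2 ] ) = [ - 5, - 2,0,  0, 2 ] 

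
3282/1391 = 3282/1391 = 2.36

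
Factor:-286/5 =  -2^1*5^( - 1 )*11^1*13^1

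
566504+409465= 975969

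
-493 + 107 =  - 386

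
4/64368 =1/16092= 0.00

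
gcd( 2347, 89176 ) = 1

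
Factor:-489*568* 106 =  -  2^4*3^1*53^1*71^1 * 163^1 = -29441712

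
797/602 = 1 + 195/602 = 1.32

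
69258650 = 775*89366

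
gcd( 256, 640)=128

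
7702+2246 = 9948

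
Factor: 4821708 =2^2 * 3^1*401809^1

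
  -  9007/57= - 159 + 56/57=- 158.02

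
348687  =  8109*43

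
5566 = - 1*( - 5566)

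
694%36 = 10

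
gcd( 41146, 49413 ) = 7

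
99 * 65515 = 6485985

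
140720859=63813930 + 76906929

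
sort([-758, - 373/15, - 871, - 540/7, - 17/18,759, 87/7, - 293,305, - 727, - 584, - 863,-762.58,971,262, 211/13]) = [ - 871, - 863, - 762.58, - 758, - 727, -584, - 293 , - 540/7, - 373/15, - 17/18, 87/7,211/13 , 262,305,  759, 971]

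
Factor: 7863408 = 2^4*3^2*7^1*29^1*269^1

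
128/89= 1 + 39/89 = 1.44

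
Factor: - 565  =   - 5^1*113^1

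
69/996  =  23/332 = 0.07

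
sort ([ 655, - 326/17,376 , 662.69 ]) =[ - 326/17,  376 , 655, 662.69]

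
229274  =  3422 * 67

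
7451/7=7451/7 = 1064.43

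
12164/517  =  12164/517 = 23.53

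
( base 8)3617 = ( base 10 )1935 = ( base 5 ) 30220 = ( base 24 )38f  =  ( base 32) 1SF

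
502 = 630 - 128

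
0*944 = 0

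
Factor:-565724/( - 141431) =4=2^2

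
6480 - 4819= 1661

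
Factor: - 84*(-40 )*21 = 70560 = 2^5*3^2 * 5^1*7^2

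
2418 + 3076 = 5494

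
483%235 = 13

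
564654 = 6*94109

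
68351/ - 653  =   - 105+214/653 =-104.67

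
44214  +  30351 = 74565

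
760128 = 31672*24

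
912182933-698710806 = 213472127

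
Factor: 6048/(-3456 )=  - 7/4 = -2^( - 2)*7^1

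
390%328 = 62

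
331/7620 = 331/7620 = 0.04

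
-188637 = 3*(  -  62879)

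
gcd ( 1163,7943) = 1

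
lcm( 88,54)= 2376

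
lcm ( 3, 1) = 3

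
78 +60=138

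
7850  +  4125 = 11975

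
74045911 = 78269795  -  4223884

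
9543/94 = 9543/94 = 101.52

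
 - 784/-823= 784/823 =0.95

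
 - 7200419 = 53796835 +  - 60997254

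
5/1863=5/1863 = 0.00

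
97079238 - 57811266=39267972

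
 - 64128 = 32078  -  96206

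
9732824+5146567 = 14879391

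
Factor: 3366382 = 2^1*19^1*88589^1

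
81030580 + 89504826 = 170535406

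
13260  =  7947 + 5313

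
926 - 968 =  - 42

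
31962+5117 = 37079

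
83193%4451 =3075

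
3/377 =3/377 = 0.01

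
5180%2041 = 1098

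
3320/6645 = 664/1329 = 0.50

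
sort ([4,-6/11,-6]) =[ - 6, - 6/11, 4] 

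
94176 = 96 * 981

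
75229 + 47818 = 123047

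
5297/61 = 86 + 51/61 = 86.84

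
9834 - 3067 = 6767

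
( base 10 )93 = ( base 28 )39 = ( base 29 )36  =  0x5D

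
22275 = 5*4455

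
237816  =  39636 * 6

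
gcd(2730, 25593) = 3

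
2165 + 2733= 4898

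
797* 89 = 70933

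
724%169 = 48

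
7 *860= 6020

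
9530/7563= 1 + 1967/7563 = 1.26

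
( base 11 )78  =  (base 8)125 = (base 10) 85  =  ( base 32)2L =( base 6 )221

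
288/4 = 72 = 72.00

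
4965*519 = 2576835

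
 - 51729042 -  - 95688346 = 43959304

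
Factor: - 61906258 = -2^1*67^1*239^1 * 1933^1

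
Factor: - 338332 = -2^2*41^1 * 2063^1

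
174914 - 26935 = 147979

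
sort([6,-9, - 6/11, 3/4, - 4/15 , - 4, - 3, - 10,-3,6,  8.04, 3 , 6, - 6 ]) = [ - 10, - 9, - 6, - 4, - 3, -3, - 6/11, - 4/15,3/4 , 3 , 6,6,6, 8.04 ] 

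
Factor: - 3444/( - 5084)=3^1*7^1*31^ (  -  1) = 21/31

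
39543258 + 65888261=105431519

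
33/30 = 11/10 = 1.10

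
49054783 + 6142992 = 55197775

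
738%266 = 206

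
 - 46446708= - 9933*4676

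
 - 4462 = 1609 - 6071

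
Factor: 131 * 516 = 67596 = 2^2* 3^1*43^1*131^1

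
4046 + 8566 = 12612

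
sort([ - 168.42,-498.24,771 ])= [ - 498.24, - 168.42,771 ]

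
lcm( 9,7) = 63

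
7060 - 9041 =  - 1981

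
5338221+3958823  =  9297044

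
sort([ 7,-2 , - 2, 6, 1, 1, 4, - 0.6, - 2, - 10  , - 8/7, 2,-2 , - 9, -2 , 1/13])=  [ -10, - 9, - 2, - 2, - 2, - 2, - 2, - 8/7,-0.6, 1/13, 1, 1 , 2,4, 6, 7 ] 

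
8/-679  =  -8/679 = - 0.01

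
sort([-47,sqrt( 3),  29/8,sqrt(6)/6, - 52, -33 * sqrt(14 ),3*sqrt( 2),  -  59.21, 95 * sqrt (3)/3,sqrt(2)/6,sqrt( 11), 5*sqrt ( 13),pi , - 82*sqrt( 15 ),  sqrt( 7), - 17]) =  [ - 82 * sqrt(15 ), - 33 * sqrt( 14), - 59.21,  -  52, - 47,-17, sqrt(2) /6,sqrt(6 ) /6, sqrt(3),sqrt(7 ),pi,sqrt( 11 ), 29/8,3 * sqrt ( 2), 5*sqrt(13 ),95*sqrt(3) /3 ] 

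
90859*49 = 4452091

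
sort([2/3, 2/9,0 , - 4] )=[ - 4, 0,2/9,2/3 ]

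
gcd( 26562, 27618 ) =6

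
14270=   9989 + 4281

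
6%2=0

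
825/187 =75/17=4.41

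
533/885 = 533/885 = 0.60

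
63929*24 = 1534296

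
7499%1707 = 671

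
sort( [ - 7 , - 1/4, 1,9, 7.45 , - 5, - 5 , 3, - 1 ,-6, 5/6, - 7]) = [ - 7, - 7, - 6, - 5, - 5, - 1, - 1/4, 5/6, 1 , 3,7.45, 9 ]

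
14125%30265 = 14125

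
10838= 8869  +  1969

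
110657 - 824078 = - 713421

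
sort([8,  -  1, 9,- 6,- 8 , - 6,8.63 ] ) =[ - 8,-6, - 6, - 1,8, 8.63,9 ]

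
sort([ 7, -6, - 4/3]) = [ - 6, - 4/3,7] 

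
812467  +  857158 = 1669625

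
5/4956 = 5/4956=   0.00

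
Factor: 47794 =2^1 *23^1  *1039^1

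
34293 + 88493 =122786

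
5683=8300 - 2617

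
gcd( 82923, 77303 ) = 1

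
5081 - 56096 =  - 51015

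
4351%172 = 51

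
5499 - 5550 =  - 51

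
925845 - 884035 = 41810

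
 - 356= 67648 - 68004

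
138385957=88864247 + 49521710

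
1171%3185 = 1171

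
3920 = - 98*( - 40 ) 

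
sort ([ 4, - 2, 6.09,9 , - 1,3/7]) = [ - 2, - 1,3/7, 4, 6.09 , 9] 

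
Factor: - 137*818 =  - 112066 = -  2^1* 137^1*409^1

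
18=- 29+47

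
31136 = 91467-60331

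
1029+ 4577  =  5606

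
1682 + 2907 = 4589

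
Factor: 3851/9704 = 2^( - 3) * 1213^ ( - 1)*3851^1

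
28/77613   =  28/77613 =0.00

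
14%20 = 14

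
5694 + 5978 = 11672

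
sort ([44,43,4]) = [4, 43, 44]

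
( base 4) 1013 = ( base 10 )71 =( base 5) 241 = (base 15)4B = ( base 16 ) 47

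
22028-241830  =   - 219802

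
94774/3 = 31591 + 1/3 = 31591.33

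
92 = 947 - 855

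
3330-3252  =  78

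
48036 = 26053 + 21983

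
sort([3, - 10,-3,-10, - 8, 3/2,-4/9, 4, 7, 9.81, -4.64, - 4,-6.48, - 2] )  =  [ - 10 ,-10,-8, - 6.48, - 4.64,-4,-3,-2,- 4/9 , 3/2, 3  ,  4, 7, 9.81] 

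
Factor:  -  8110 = - 2^1*5^1* 811^1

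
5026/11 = 5026/11 = 456.91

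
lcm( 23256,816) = 46512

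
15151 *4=60604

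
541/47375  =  541/47375 = 0.01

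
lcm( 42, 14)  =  42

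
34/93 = 34/93 = 0.37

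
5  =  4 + 1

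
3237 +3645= 6882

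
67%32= 3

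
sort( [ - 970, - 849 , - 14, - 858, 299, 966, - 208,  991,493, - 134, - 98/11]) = [ - 970, - 858, - 849, - 208, - 134, - 14, - 98/11,299,493, 966,991 ] 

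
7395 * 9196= 68004420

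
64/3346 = 32/1673 =0.02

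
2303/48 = 47 + 47/48 = 47.98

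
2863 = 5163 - 2300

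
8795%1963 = 943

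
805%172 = 117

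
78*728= 56784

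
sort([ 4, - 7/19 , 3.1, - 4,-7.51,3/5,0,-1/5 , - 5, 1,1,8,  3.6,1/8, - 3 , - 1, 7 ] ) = [ - 7.51, - 5, - 4, - 3, -1,-7/19, - 1/5,0, 1/8,3/5, 1, 1,3.1,  3.6,4,7,8]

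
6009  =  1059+4950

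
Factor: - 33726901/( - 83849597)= 23^1*503^ ( - 1)*12823^( - 1) * 112799^1 = 2594377/6449969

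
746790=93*8030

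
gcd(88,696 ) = 8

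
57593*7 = 403151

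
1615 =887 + 728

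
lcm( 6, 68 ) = 204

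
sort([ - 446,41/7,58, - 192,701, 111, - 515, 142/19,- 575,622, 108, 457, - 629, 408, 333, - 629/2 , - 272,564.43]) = [  -  629, - 575, - 515, - 446, - 629/2, - 272, - 192, 41/7, 142/19, 58,  108,111, 333,408, 457, 564.43,622 , 701]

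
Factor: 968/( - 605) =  -8/5 = - 2^3 * 5^(  -  1)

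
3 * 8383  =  25149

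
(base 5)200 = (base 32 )1i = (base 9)55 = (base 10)50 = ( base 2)110010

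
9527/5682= 1 + 3845/5682 = 1.68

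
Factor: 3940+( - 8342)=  - 4402 = - 2^1 * 31^1*71^1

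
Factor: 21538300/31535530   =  2^1*5^1*7^1*13^( - 1)*23^( - 1) * 29^1*53^(-1) * 199^( - 1)*1061^1 = 2153830/3153553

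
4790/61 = 4790/61= 78.52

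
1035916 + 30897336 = 31933252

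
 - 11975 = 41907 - 53882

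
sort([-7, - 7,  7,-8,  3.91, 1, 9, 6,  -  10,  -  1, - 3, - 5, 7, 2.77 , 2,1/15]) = [ - 10, - 8, - 7,- 7,- 5, - 3 ,-1, 1/15 , 1, 2,2.77, 3.91, 6,7,7,9] 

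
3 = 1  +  2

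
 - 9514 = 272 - 9786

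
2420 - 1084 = 1336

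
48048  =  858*56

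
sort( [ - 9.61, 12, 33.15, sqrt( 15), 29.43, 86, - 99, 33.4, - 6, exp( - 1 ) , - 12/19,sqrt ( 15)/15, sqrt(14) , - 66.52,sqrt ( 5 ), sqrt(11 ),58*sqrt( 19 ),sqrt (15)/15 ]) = [ - 99, - 66.52, -9.61, - 6, -12/19,sqrt( 15)/15, sqrt (15)/15, exp ( - 1), sqrt( 5), sqrt( 11 ),  sqrt( 14), sqrt (15 ),12, 29.43, 33.15, 33.4,86, 58 * sqrt( 19 )] 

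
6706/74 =3353/37 = 90.62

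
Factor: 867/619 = 3^1*17^2*619^( - 1)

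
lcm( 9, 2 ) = 18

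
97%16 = 1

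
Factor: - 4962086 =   -  2^1*2481043^1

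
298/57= 5 + 13/57 = 5.23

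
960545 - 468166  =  492379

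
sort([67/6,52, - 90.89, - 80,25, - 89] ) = [-90.89,-89, - 80, 67/6,  25, 52] 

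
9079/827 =9079/827 = 10.98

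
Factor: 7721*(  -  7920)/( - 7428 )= 5095860/619=2^2*3^1*5^1*7^1*11^1*619^(-1)*1103^1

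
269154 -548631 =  - 279477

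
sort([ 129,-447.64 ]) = [ - 447.64,129 ]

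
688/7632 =43/477 = 0.09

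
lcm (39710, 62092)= 3415060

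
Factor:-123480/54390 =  - 84/37 = -2^2* 3^1 * 7^1*37^( - 1)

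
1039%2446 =1039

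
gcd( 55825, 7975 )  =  7975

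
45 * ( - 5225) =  - 235125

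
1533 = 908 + 625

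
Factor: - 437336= - 2^3*54667^1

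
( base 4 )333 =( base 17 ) 3c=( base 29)25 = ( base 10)63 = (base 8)77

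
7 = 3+4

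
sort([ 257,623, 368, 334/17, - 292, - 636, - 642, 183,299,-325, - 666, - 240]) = [ - 666,-642, - 636 , - 325, - 292, -240, 334/17 , 183,257, 299, 368,623]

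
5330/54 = 98 + 19/27 = 98.70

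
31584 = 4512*7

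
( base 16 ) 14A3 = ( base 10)5283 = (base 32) 553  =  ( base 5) 132113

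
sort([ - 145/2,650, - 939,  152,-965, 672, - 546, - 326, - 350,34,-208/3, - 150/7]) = [ - 965 , - 939,  -  546, - 350,-326,-145/2, - 208/3, - 150/7, 34,152,650, 672 ]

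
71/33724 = 71/33724 = 0.00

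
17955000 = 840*21375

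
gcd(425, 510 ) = 85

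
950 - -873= 1823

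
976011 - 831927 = 144084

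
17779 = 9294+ 8485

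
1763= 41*43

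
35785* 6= 214710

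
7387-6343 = 1044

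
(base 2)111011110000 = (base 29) 4fp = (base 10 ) 3824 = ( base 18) BE8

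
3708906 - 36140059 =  - 32431153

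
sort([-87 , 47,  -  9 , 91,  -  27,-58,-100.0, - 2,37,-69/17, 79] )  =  [ - 100.0 ,-87, - 58, -27, - 9, - 69/17, - 2,37, 47,79,  91 ] 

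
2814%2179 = 635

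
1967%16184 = 1967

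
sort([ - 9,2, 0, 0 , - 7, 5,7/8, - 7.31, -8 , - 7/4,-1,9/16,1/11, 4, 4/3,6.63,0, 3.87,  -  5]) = [  -  9, - 8, - 7.31, - 7, - 5,-7/4, - 1, 0, 0 , 0,1/11,9/16, 7/8,4/3,2,3.87,  4, 5, 6.63]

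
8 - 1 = 7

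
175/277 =175/277 = 0.63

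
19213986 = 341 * 56346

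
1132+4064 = 5196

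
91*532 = 48412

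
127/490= 127/490 = 0.26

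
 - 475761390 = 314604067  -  790365457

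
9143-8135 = 1008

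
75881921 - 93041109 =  -17159188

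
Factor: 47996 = 2^2*13^2 * 71^1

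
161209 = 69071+92138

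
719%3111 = 719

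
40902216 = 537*76168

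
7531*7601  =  57243131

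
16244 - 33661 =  - 17417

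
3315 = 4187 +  - 872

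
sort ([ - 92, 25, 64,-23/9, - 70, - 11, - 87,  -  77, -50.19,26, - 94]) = [ - 94, - 92, - 87, - 77  , - 70, - 50.19, - 11, - 23/9, 25, 26 , 64 ]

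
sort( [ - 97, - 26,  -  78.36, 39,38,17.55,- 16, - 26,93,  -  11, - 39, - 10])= [ - 97,- 78.36, - 39, - 26, - 26, - 16, - 11, - 10, 17.55, 38  ,  39,93 ]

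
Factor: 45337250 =2^1*5^3*7^2*3701^1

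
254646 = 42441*6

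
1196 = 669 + 527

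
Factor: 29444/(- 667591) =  - 2^2*17^1*37^( - 1)*433^1*18043^( - 1) 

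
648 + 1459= 2107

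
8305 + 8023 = 16328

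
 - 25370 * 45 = - 1141650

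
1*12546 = 12546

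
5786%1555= 1121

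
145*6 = 870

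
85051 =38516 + 46535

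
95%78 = 17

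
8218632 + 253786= 8472418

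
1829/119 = 15+44/119 = 15.37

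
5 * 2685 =13425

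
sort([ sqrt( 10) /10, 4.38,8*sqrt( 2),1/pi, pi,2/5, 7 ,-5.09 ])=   [  -  5.09,sqrt( 10 ) /10  ,  1/pi,2/5,pi,4.38,7, 8 * sqrt( 2)]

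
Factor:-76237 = -7^1*10891^1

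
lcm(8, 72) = 72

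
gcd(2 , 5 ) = 1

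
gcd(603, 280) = 1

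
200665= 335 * 599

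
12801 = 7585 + 5216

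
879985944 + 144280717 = 1024266661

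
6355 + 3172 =9527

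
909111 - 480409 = 428702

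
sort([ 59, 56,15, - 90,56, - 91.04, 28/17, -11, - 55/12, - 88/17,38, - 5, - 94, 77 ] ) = [ - 94, - 91.04, - 90, - 11,-88/17, - 5,-55/12,28/17,15,38, 56, 56,59,77]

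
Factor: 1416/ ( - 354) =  - 2^2 = - 4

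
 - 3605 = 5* ( - 721 )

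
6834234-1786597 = 5047637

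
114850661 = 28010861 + 86839800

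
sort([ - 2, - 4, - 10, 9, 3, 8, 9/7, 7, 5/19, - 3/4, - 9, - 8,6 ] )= [ - 10, - 9, - 8, - 4,-2, - 3/4,5/19,9/7,3, 6,7, 8, 9] 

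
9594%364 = 130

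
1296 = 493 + 803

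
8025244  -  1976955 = 6048289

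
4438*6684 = 29663592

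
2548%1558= 990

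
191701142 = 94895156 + 96805986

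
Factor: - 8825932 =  - 2^2 * 2206483^1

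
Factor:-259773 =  - 3^1*131^1*661^1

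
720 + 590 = 1310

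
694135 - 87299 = 606836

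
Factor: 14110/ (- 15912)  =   - 415/468= -  2^( - 2 )*3^ ( - 2)*5^1*13^(  -  1)*83^1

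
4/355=4/355= 0.01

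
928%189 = 172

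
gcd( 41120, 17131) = 1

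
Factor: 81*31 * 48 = 120528 =2^4*3^5 * 31^1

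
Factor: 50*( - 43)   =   - 2150 = -2^1*5^2*43^1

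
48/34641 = 16/11547=0.00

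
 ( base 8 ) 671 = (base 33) DC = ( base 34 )cx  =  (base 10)441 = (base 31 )E7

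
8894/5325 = 1+3569/5325 =1.67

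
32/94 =16/47 = 0.34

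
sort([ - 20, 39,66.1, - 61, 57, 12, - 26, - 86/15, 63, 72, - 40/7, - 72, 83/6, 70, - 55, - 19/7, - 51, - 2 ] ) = [ - 72, - 61, - 55 , - 51, -26, - 20 , - 86/15, - 40/7, - 19/7, - 2, 12,83/6,39,  57, 63,66.1, 70 , 72]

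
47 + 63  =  110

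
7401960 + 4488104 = 11890064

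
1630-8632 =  - 7002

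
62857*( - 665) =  - 41799905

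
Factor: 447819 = 3^1*113^1*1321^1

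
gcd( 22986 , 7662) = 7662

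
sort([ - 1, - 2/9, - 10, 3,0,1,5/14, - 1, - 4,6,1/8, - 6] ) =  [ - 10, - 6, - 4, - 1, - 1,-2/9,0,  1/8,5/14,1,3,6]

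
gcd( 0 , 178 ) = 178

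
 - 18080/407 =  - 45 + 235/407 = - 44.42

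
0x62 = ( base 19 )53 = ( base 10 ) 98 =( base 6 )242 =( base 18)58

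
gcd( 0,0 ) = 0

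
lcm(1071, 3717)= 63189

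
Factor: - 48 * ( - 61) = 2928  =  2^4 * 3^1 * 61^1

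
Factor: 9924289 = 19^1*251^1*2081^1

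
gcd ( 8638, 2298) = 2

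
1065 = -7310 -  - 8375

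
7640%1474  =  270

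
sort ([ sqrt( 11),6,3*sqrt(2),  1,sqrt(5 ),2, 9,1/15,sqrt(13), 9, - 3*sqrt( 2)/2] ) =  [  -  3*sqrt( 2)/2,1/15,1,2,  sqrt ( 5 ), sqrt (11),sqrt ( 13 ),3*sqrt(2), 6,9,9]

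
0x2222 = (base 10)8738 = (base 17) 1d40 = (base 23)gbl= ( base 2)10001000100010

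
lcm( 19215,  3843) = 19215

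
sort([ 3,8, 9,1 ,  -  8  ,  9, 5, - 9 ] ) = [  -  9,-8, 1, 3, 5,8 , 9, 9]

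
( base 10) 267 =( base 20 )D7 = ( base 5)2032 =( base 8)413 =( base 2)100001011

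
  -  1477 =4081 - 5558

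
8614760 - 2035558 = 6579202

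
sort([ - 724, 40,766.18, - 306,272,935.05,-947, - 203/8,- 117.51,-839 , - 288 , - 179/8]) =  [ -947, - 839,  -  724, - 306, - 288, - 117.51, - 203/8,  -  179/8, 40,272,766.18,  935.05]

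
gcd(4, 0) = 4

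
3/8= 3/8 = 0.38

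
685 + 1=686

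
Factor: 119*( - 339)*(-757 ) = 30538137 =3^1*7^1*17^1*113^1*757^1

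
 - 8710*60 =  - 522600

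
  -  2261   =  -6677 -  - 4416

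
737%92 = 1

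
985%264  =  193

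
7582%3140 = 1302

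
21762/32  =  680 + 1/16 = 680.06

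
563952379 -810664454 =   -  246712075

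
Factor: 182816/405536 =19^ ( - 1) *23^( - 1)* 197^1 = 197/437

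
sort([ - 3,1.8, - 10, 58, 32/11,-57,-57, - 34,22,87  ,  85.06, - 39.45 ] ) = [-57, - 57,-39.45, -34,-10,  -  3,1.8,32/11, 22,58,85.06, 87] 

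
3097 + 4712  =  7809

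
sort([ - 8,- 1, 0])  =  [- 8,  -  1, 0]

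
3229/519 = 3229/519 = 6.22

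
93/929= 93/929 = 0.10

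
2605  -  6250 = -3645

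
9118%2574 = 1396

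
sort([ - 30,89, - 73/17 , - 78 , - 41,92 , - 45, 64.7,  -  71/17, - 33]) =[-78, - 45, - 41, - 33, - 30, - 73/17, - 71/17, 64.7, 89, 92]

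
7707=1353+6354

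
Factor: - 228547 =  - 11^1*79^1*263^1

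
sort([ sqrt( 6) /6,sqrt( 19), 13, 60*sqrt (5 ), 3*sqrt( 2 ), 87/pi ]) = [ sqrt( 6)/6,  3*sqrt( 2) , sqrt( 19 ),13,87/pi , 60*sqrt ( 5 ) ] 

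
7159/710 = 7159/710 = 10.08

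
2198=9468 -7270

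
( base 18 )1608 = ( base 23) ega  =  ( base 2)1111001101000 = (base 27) ai8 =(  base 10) 7784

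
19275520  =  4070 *4736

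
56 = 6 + 50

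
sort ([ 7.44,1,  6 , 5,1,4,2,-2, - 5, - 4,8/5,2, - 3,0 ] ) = [ - 5, - 4, - 3, - 2,0, 1,1,  8/5, 2,2 , 4,5, 6,7.44] 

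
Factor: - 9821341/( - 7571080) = 2^ ( - 3)*5^ ( - 1 )*11^(-1)*101^1 * 17207^( - 1 )*97241^1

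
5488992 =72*76236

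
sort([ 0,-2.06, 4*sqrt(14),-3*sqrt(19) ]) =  [-3*sqrt( 19 ), - 2.06 , 0,4*sqrt(14 )]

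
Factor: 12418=2^1*7^1*887^1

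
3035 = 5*607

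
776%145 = 51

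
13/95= 13/95 = 0.14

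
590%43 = 31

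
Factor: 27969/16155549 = 9323/5385183 = 3^( - 1)*9323^1*1795061^( - 1 )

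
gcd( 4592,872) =8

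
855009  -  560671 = 294338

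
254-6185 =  - 5931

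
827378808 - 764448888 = 62929920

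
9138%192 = 114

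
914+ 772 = 1686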